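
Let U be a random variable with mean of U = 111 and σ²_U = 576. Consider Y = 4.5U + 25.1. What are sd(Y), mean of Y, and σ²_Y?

sd(Y) = 108, mean of Y = 524.6, σ²_Y = 11664

Y = 4.5U + 25.1 is linear with a = 4.5, b = 25.1.
sd(U) = √576 = 24.
sd(Y) = |a|·sd(U) = |4.5|·24 = 108.
mean of Y = a·mean of U + b = 4.5·111 + 25.1 = 524.6.
σ²_Y = a²·σ²_U = 4.5²·576 = 11664 (the additive constant 25.1 does not affect variance).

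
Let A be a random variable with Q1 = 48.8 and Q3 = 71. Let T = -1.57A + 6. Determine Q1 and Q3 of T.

a = -1.57 < 0 reverses order: Q1(T) comes from Q3(A), Q3(T) from Q1(A).
Q1(T) = (-1.57)·71 + 6 = -105.47; Q3(T) = (-1.57)·48.8 + 6 = -70.616.

Q1(T) = -105.47, Q3(T) = -70.616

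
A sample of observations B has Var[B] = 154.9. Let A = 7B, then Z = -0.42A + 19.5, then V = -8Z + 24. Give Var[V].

Var[V] = 85689.19296

Var[A] = 7²·154.9 = 7590.1.
Var[Z] = (-0.42)²·7590.1 = 1338.89364.
Var[V] = (-8)²·1338.89364 = 85689.19296.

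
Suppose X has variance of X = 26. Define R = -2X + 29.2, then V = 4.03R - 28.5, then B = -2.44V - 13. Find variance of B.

variance of R = (-2)²·26 = 104.
variance of V = 4.03²·104 = 1689.0536.
variance of B = (-2.44)²·1689.0536 = 10055.94951296.

variance of B = 10055.94951296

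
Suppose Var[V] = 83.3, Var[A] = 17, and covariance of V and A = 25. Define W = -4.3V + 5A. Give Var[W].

Var[W] = 890.217

Var[W] = a²·Var[V] + b²·Var[A] + 2ab·covariance of V and A with a = -4.3, b = 5.
= (-4.3)²·83.3 + 5²·17 + 2·(-4.3)·5·25
= 1540.217 + 425 + (-1075) = 890.217.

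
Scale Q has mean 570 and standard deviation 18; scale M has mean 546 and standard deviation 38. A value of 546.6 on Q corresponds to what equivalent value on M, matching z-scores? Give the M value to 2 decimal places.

M = 496.60

z = (546.6 − 570)/18 = -1.3.
M = 546 + z·38 = 546 + (546.6 − 570)·38/18 = 496.60.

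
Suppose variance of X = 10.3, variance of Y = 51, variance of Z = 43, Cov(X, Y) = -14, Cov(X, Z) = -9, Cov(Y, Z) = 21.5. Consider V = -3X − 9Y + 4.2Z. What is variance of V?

variance of V = 2827.62

variance of V = a²·variance of X + b²·variance of Y + c²·variance of Z + 2ab·Cov(X, Y) + 2ac·Cov(X, Z) + 2bc·Cov(Y, Z), with a = -3, b = -9, c = 4.2.
= 92.7 + 4131 + 758.52 + (-756) + 226.8 + (-1625.4)
= 2827.62.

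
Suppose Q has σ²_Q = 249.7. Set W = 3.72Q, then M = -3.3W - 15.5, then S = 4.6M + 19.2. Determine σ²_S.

σ²_W = 3.72²·249.7 = 3455.44848.
σ²_M = (-3.3)²·3455.44848 = 37629.8339472.
σ²_S = 4.6²·37629.8339472 = 796247.286322752.

σ²_S = 796247.286322752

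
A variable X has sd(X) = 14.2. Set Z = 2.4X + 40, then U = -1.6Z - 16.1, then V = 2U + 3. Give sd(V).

sd(Z) = |2.4|·14.2 = 34.08.
sd(U) = |-1.6|·34.08 = 54.528.
sd(V) = |2|·54.528 = 109.056.

sd(V) = 109.056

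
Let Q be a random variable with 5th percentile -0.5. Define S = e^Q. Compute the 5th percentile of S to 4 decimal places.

e^Q is increasing, so P_{5}(S) = g(P_{5}(Q)) ≈ 0.6065.

5th percentile of S = 0.6065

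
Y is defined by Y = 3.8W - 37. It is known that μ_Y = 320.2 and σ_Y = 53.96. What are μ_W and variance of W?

μ_W = 94, variance of W = 201.64

From Y = 3.8W - 37: μ_Y = a·μ_W + b, so μ_W = (μ_Y − b)/a = (320.2 − (-37))/3.8 = 94.
variance of Y = 53.96² = 2911.6816.
variance of Y = a²·variance of W, so variance of W = 2911.6816/3.8² = 201.64.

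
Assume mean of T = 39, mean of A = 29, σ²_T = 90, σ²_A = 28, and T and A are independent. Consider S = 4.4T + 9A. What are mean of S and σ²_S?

mean of S = 432.6, σ²_S = 4010.4

mean of S = 4.4·mean of T + 9·mean of A = 4.4·39 + 9·29 = 432.6.
σ²_S = a²·σ²_T + b²·σ²_A + 2ab·Cov(T, A) with a = 4.4, b = 9.
Independence gives Cov(T, A) = 0.
= 4.4²·90 + 9²·28 + 2·4.4·9·0
= 1742.4 + 2268 + 0 = 4010.4.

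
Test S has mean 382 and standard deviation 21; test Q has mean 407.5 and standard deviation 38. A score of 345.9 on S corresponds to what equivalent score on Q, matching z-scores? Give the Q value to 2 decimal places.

Q = 342.18

z = (345.9 − 382)/21 ≈ -1.719.
Q = 407.5 + z·38 = 407.5 + (345.9 − 382)·38/21 ≈ 342.18.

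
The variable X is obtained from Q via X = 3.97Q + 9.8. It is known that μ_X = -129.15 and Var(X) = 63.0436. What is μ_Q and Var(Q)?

μ_Q = -35, Var(Q) = 4

From X = 3.97Q + 9.8: μ_X = a·μ_Q + b, so μ_Q = (μ_X − b)/a = (-129.15 − 9.8)/3.97 = -35.
Var(X) = a²·Var(Q), so Var(Q) = 63.0436/3.97² = 4.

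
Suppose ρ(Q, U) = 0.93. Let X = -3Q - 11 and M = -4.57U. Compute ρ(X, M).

ρ(X, M) = 0.93

Linear rescalings preserve correlation up to sign; here the slopes -3 and -4.57 have the same sign, so ρ(X, M) = ρ(Q, U) = 0.93.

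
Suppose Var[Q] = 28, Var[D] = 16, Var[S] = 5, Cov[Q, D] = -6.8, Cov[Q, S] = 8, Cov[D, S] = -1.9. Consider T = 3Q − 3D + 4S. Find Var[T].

Var[T] = a²·Var[Q] + b²·Var[D] + c²·Var[S] + 2ab·Cov[Q, D] + 2ac·Cov[Q, S] + 2bc·Cov[D, S], with a = 3, b = -3, c = 4.
= 252 + 144 + 80 + 122.4 + 192 + 45.6
= 836.

Var[T] = 836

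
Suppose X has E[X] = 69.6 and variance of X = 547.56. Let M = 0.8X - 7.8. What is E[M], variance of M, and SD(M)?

M = 0.8X - 7.8 is linear with a = 0.8, b = -7.8.
E[M] = a·E[X] + b = 0.8·69.6 + (-7.8) = 47.88.
variance of M = a²·variance of X = 0.8²·547.56 = 350.4384 (the additive constant -7.8 does not affect variance).
SD(X) = √547.56 = 23.4.
SD(M) = |a|·SD(X) = |0.8|·23.4 = 18.72.

E[M] = 47.88, variance of M = 350.4384, SD(M) = 18.72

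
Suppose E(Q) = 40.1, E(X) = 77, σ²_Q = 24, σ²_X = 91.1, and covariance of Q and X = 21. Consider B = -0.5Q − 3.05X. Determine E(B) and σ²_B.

E(B) = -254.9, σ²_B = 917.50775

E(B) = (-0.5)·E(Q) + (-3.05)·E(X) = (-0.5)·40.1 + (-3.05)·77 = -254.9.
σ²_B = a²·σ²_Q + b²·σ²_X + 2ab·covariance of Q and X with a = -0.5, b = -3.05.
= (-0.5)²·24 + (-3.05)²·91.1 + 2·(-0.5)·(-3.05)·21
= 6 + 847.45775 + 64.05 = 917.50775.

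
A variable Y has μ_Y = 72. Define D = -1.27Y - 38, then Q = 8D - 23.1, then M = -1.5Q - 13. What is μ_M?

μ_D = (-1.27)·72 + (-38) = -129.44.
μ_Q = 8·(-129.44) + (-23.1) = -1058.62.
μ_M = (-1.5)·(-1058.62) + (-13) = 1574.93.

μ_M = 1574.93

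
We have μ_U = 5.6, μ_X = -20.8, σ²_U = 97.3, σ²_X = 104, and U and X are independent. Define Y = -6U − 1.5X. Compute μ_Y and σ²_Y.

μ_Y = (-6)·μ_U + (-1.5)·μ_X = (-6)·5.6 + (-1.5)·(-20.8) = -2.4.
σ²_Y = a²·σ²_U + b²·σ²_X + 2ab·Cov[U, X] with a = -6, b = -1.5.
Independence gives Cov[U, X] = 0.
= (-6)²·97.3 + (-1.5)²·104 + 2·(-6)·(-1.5)·0
= 3502.8 + 234 + 0 = 3736.8.

μ_Y = -2.4, σ²_Y = 3736.8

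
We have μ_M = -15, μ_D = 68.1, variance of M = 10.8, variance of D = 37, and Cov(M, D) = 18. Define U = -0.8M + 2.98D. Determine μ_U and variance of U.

μ_U = 214.938, variance of U = 249.6628

μ_U = (-0.8)·μ_M + 2.98·μ_D = (-0.8)·(-15) + 2.98·68.1 = 214.938.
variance of U = a²·variance of M + b²·variance of D + 2ab·Cov(M, D) with a = -0.8, b = 2.98.
= (-0.8)²·10.8 + 2.98²·37 + 2·(-0.8)·2.98·18
= 6.912 + 328.5748 + (-85.824) = 249.6628.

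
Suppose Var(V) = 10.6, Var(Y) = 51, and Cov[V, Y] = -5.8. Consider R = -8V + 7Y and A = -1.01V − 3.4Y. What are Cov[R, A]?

Cov[R, A] = -1244.906

By bilinearity, Cov[R, A] = ac·Var(V) + bd·Var(Y) + (ad+bc)·Cov[V, Y], with a=-8, b=7, c=-1.01, d=-3.4.
ac·Var(V) = (-8)·(-1.01)·10.6 = 85.648
bd·Var(Y) = 7·(-3.4)·51 = -1213.8
(ad+bc)·Cov[V, Y] = (20.13)·(-5.8) = -116.754
Cov[R, A] = 85.648 + (-1213.8) + (-116.754) = -1244.906.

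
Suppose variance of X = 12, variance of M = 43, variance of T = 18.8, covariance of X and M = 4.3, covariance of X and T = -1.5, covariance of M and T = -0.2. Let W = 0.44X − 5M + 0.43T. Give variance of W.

variance of W = 1062.17172

variance of W = a²·variance of X + b²·variance of M + c²·variance of T + 2ab·covariance of X and M + 2ac·covariance of X and T + 2bc·covariance of M and T, with a = 0.44, b = -5, c = 0.43.
= 2.3232 + 1075 + 3.47612 + (-18.92) + (-0.5676) + 0.86
= 1062.17172.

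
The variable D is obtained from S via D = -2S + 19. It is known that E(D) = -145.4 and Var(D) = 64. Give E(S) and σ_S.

E(S) = 82.2, σ_S = 4

From D = -2S + 19: E(D) = a·E(S) + b, so E(S) = (E(D) − b)/a = (-145.4 − 19)/(-2) = 82.2.
σ_D = √64 = 8.
σ_D = |a|·σ_S, so σ_S = 8/|-2| = 4.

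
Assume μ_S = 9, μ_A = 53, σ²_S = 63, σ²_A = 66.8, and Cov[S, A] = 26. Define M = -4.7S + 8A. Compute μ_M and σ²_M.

μ_M = 381.7, σ²_M = 3711.67

μ_M = (-4.7)·μ_S + 8·μ_A = (-4.7)·9 + 8·53 = 381.7.
σ²_M = a²·σ²_S + b²·σ²_A + 2ab·Cov[S, A] with a = -4.7, b = 8.
= (-4.7)²·63 + 8²·66.8 + 2·(-4.7)·8·26
= 1391.67 + 4275.2 + (-1955.2) = 3711.67.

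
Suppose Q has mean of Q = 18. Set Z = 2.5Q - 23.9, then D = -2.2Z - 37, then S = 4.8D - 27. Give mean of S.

mean of Z = 2.5·18 + (-23.9) = 21.1.
mean of D = (-2.2)·21.1 + (-37) = -83.42.
mean of S = 4.8·(-83.42) + (-27) = -427.416.

mean of S = -427.416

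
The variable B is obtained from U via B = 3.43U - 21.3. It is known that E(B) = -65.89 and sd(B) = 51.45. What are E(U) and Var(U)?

E(U) = -13, Var(U) = 225

From B = 3.43U - 21.3: E(B) = a·E(U) + b, so E(U) = (E(B) − b)/a = (-65.89 − (-21.3))/3.43 = -13.
Var(B) = 51.45² = 2647.1025.
Var(B) = a²·Var(U), so Var(U) = 2647.1025/3.43² = 225.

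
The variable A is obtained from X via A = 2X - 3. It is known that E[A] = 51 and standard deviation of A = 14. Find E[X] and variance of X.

E[X] = 27, variance of X = 49

From A = 2X - 3: E[A] = a·E[X] + b, so E[X] = (E[A] − b)/a = (51 − (-3))/2 = 27.
variance of A = 14² = 196.
variance of A = a²·variance of X, so variance of X = 196/2² = 49.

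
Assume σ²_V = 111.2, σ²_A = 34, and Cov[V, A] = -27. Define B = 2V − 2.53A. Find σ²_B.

σ²_B = 935.6706

σ²_B = a²·σ²_V + b²·σ²_A + 2ab·Cov[V, A] with a = 2, b = -2.53.
= 2²·111.2 + (-2.53)²·34 + 2·2·(-2.53)·(-27)
= 444.8 + 217.6306 + 273.24 = 935.6706.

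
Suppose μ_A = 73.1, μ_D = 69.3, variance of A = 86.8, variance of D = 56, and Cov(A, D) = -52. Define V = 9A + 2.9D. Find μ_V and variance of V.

μ_V = 9·μ_A + 2.9·μ_D = 9·73.1 + 2.9·69.3 = 858.87.
variance of V = a²·variance of A + b²·variance of D + 2ab·Cov(A, D) with a = 9, b = 2.9.
= 9²·86.8 + 2.9²·56 + 2·9·2.9·(-52)
= 7030.8 + 470.96 + (-2714.4) = 4787.36.

μ_V = 858.87, variance of V = 4787.36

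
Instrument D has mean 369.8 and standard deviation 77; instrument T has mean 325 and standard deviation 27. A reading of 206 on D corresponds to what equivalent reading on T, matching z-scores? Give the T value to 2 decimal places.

T = 267.56

z = (206 − 369.8)/77 ≈ -2.1273.
T = 325 + z·27 = 325 + (206 − 369.8)·27/77 ≈ 267.56.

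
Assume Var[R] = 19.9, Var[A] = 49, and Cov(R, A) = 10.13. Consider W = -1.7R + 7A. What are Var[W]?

Var[W] = a²·Var[R] + b²·Var[A] + 2ab·Cov(R, A) with a = -1.7, b = 7.
= (-1.7)²·19.9 + 7²·49 + 2·(-1.7)·7·10.13
= 57.511 + 2401 + (-241.094) = 2217.417.

Var[W] = 2217.417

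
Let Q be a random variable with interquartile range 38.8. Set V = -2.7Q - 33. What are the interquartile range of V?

Under V = aQ + b, IQR(V) = |a|·IQR(Q) = |-2.7|·38.8 = 104.76 (shifts cancel; spread scales by |a|).

IQR(V) = 104.76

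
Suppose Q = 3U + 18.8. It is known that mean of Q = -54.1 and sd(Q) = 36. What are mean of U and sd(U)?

mean of U = -24.3, sd(U) = 12

From Q = 3U + 18.8: mean of Q = a·mean of U + b, so mean of U = (mean of Q − b)/a = (-54.1 − 18.8)/3 = -24.3.
sd(Q) = |a|·sd(U), so sd(U) = 36/|3| = 12.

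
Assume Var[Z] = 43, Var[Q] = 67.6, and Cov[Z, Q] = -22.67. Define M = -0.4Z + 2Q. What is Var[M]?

Var[M] = 313.552

Var[M] = a²·Var[Z] + b²·Var[Q] + 2ab·Cov[Z, Q] with a = -0.4, b = 2.
= (-0.4)²·43 + 2²·67.6 + 2·(-0.4)·2·(-22.67)
= 6.88 + 270.4 + 36.272 = 313.552.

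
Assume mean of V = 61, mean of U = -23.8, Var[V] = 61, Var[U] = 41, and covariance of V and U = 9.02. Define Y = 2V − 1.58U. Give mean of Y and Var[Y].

mean of Y = 2·mean of V + (-1.58)·mean of U = 2·61 + (-1.58)·(-23.8) = 159.604.
Var[Y] = a²·Var[V] + b²·Var[U] + 2ab·covariance of V and U with a = 2, b = -1.58.
= 2²·61 + (-1.58)²·41 + 2·2·(-1.58)·9.02
= 244 + 102.3524 + (-57.0064) = 289.346.

mean of Y = 159.604, Var[Y] = 289.346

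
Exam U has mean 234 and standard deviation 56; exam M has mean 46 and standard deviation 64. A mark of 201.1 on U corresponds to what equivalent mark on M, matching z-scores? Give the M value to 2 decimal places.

z = (201.1 − 234)/56 = -0.5875.
M = 46 + z·64 = 46 + (201.1 − 234)·64/56 = 8.40.

M = 8.40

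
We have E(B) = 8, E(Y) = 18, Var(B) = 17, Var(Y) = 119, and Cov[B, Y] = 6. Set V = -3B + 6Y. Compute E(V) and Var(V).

E(V) = (-3)·E(B) + 6·E(Y) = (-3)·8 + 6·18 = 84.
Var(V) = a²·Var(B) + b²·Var(Y) + 2ab·Cov[B, Y] with a = -3, b = 6.
= (-3)²·17 + 6²·119 + 2·(-3)·6·6
= 153 + 4284 + (-216) = 4221.

E(V) = 84, Var(V) = 4221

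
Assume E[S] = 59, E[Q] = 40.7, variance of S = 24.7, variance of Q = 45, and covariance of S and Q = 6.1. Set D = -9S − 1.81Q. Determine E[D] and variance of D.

E[D] = (-9)·E[S] + (-1.81)·E[Q] = (-9)·59 + (-1.81)·40.7 = -604.667.
variance of D = a²·variance of S + b²·variance of Q + 2ab·covariance of S and Q with a = -9, b = -1.81.
= (-9)²·24.7 + (-1.81)²·45 + 2·(-9)·(-1.81)·6.1
= 2000.7 + 147.4245 + 198.738 = 2346.8625.

E[D] = -604.667, variance of D = 2346.8625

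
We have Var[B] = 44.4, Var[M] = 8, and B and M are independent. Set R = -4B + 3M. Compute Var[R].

Var[R] = 782.4

Var[R] = a²·Var[B] + b²·Var[M] + 2ab·Cov(B, M) with a = -4, b = 3.
Independence gives Cov(B, M) = 0.
= (-4)²·44.4 + 3²·8 + 2·(-4)·3·0
= 710.4 + 72 + 0 = 782.4.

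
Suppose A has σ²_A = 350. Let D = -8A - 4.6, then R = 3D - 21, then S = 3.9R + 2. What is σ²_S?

σ²_D = (-8)²·350 = 22400.
σ²_R = 3²·22400 = 201600.
σ²_S = 3.9²·201600 = 3066336.

σ²_S = 3066336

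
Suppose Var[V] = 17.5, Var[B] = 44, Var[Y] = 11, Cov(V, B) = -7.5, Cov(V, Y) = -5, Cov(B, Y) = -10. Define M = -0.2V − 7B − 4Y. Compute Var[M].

Var[M] = a²·Var[V] + b²·Var[B] + c²·Var[Y] + 2ab·Cov(V, B) + 2ac·Cov(V, Y) + 2bc·Cov(B, Y), with a = -0.2, b = -7, c = -4.
= 0.7 + 2156 + 176 + (-21) + (-8) + (-560)
= 1743.7.

Var[M] = 1743.7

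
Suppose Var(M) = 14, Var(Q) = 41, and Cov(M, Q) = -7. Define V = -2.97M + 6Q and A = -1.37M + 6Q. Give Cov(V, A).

Cov(V, A) = 1715.2446

By bilinearity, Cov(V, A) = ac·Var(M) + bd·Var(Q) + (ad+bc)·Cov(M, Q), with a=-2.97, b=6, c=-1.37, d=6.
ac·Var(M) = (-2.97)·(-1.37)·14 = 56.9646
bd·Var(Q) = 6·6·41 = 1476
(ad+bc)·Cov(M, Q) = (-26.04)·(-7) = 182.28
Cov(V, A) = 56.9646 + 1476 + 182.28 = 1715.2446.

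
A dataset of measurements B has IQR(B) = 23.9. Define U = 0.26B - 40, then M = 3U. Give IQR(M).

IQR(M) = 18.642

IQR(U) = |0.26|·23.9 = 6.214.
IQR(M) = |3|·6.214 = 18.642.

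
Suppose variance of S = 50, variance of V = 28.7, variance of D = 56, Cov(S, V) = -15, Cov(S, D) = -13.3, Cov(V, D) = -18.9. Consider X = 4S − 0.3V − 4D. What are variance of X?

variance of X = a²·variance of S + b²·variance of V + c²·variance of D + 2ab·Cov(S, V) + 2ac·Cov(S, D) + 2bc·Cov(V, D), with a = 4, b = -0.3, c = -4.
= 800 + 2.583 + 896 + 36 + 425.6 + (-45.36)
= 2114.823.

variance of X = 2114.823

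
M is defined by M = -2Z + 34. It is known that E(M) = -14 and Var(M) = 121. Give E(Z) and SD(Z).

E(Z) = 24, SD(Z) = 5.5

From M = -2Z + 34: E(M) = a·E(Z) + b, so E(Z) = (E(M) − b)/a = (-14 − 34)/(-2) = 24.
SD(M) = √121 = 11.
SD(M) = |a|·SD(Z), so SD(Z) = 11/|-2| = 5.5.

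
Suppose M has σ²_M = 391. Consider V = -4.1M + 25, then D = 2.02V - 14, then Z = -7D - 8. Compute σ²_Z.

σ²_Z = 1314145.008316

σ²_V = (-4.1)²·391 = 6572.71.
σ²_D = 2.02²·6572.71 = 26819.285884.
σ²_Z = (-7)²·26819.285884 = 1314145.008316.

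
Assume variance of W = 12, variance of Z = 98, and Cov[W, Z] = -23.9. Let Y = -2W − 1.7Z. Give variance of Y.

variance of Y = 168.7

variance of Y = a²·variance of W + b²·variance of Z + 2ab·Cov[W, Z] with a = -2, b = -1.7.
= (-2)²·12 + (-1.7)²·98 + 2·(-2)·(-1.7)·(-23.9)
= 48 + 283.22 + (-162.52) = 168.7.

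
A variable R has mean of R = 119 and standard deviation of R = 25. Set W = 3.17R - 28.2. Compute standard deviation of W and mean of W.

standard deviation of W = 79.25, mean of W = 349.03

W = 3.17R - 28.2 is linear with a = 3.17, b = -28.2.
standard deviation of W = |a|·standard deviation of R = |3.17|·25 = 79.25.
mean of W = a·mean of R + b = 3.17·119 + (-28.2) = 349.03.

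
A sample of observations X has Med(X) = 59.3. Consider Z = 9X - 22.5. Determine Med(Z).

A linear map preserves order up to sign, so Med(Z) = a·Med(X) + b = 9·59.3 + (-22.5) = 511.2.

Med(Z) = 511.2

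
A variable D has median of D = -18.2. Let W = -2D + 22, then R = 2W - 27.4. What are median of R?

median of W = (-2)·(-18.2) + 22 = 58.4.
median of R = 2·58.4 + (-27.4) = 89.4.

median of R = 89.4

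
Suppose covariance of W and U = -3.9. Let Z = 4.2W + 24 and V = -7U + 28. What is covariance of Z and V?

covariance of Z and V = 114.66

covariance of Z and V = a·c·covariance of W and U = 4.2·(-7)·(-3.9) = 114.66. Additive constants drop out.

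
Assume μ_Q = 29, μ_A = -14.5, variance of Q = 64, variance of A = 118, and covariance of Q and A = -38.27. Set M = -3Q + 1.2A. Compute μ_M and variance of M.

μ_M = -104.4, variance of M = 1021.464

μ_M = (-3)·μ_Q + 1.2·μ_A = (-3)·29 + 1.2·(-14.5) = -104.4.
variance of M = a²·variance of Q + b²·variance of A + 2ab·covariance of Q and A with a = -3, b = 1.2.
= (-3)²·64 + 1.2²·118 + 2·(-3)·1.2·(-38.27)
= 576 + 169.92 + 275.544 = 1021.464.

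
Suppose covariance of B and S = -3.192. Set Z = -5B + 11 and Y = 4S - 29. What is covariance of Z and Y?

covariance of Z and Y = a·c·covariance of B and S = (-5)·4·(-3.192) = 63.84. Additive constants drop out.

covariance of Z and Y = 63.84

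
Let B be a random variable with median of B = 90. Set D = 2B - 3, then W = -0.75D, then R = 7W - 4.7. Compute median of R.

median of R = -933.95

median of D = 2·90 + (-3) = 177.
median of W = (-0.75)·177 = -132.75.
median of R = 7·(-132.75) + (-4.7) = -933.95.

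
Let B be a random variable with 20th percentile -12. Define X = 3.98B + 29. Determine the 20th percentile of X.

20th percentile of X = -18.76

Since a = 3.98 > 0 the transformation is increasing, so the 20th percentile of X = a·(P_{20} of B) + b = 3.98·(-12) + 29 = -18.76.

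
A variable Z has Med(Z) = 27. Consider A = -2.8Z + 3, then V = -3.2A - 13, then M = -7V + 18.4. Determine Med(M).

Med(M) = -1516.84

Med(A) = (-2.8)·27 + 3 = -72.6.
Med(V) = (-3.2)·(-72.6) + (-13) = 219.32.
Med(M) = (-7)·219.32 + 18.4 = -1516.84.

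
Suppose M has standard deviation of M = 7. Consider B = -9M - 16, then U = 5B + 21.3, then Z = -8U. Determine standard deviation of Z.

standard deviation of B = |-9|·7 = 63.
standard deviation of U = |5|·63 = 315.
standard deviation of Z = |-8|·315 = 2520.

standard deviation of Z = 2520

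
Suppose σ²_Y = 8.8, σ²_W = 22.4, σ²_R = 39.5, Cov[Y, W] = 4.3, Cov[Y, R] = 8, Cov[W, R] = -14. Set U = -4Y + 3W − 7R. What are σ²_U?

σ²_U = 3210.7

σ²_U = a²·σ²_Y + b²·σ²_W + c²·σ²_R + 2ab·Cov[Y, W] + 2ac·Cov[Y, R] + 2bc·Cov[W, R], with a = -4, b = 3, c = -7.
= 140.8 + 201.6 + 1935.5 + (-103.2) + 448 + 588
= 3210.7.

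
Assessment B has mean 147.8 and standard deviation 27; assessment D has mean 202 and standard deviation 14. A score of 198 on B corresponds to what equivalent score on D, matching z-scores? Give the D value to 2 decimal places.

z = (198 − 147.8)/27 ≈ 1.8593.
D = 202 + z·14 = 202 + (198 − 147.8)·14/27 ≈ 228.03.

D = 228.03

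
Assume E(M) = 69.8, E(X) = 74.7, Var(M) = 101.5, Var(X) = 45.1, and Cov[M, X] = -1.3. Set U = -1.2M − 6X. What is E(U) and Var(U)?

E(U) = -531.96, Var(U) = 1751.04

E(U) = (-1.2)·E(M) + (-6)·E(X) = (-1.2)·69.8 + (-6)·74.7 = -531.96.
Var(U) = a²·Var(M) + b²·Var(X) + 2ab·Cov[M, X] with a = -1.2, b = -6.
= (-1.2)²·101.5 + (-6)²·45.1 + 2·(-1.2)·(-6)·(-1.3)
= 146.16 + 1623.6 + (-18.72) = 1751.04.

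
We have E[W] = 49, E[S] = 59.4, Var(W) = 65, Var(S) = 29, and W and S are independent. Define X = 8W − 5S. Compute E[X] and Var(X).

E[X] = 95, Var(X) = 4885

E[X] = 8·E[W] + (-5)·E[S] = 8·49 + (-5)·59.4 = 95.
Var(X) = a²·Var(W) + b²·Var(S) + 2ab·covariance of W and S with a = 8, b = -5.
Independence gives covariance of W and S = 0.
= 8²·65 + (-5)²·29 + 2·8·(-5)·0
= 4160 + 725 + 0 = 4885.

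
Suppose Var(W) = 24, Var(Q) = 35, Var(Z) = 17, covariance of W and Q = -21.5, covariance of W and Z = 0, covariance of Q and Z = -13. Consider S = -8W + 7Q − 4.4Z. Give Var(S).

Var(S) = a²·Var(W) + b²·Var(Q) + c²·Var(Z) + 2ab·covariance of W and Q + 2ac·covariance of W and Z + 2bc·covariance of Q and Z, with a = -8, b = 7, c = -4.4.
= 1536 + 1715 + 329.12 + 2408 + 0 + 800.8
= 6788.92.

Var(S) = 6788.92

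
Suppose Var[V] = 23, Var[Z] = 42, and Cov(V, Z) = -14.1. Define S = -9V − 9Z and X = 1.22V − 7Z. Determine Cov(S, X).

By bilinearity, Cov(S, X) = ac·Var[V] + bd·Var[Z] + (ad+bc)·Cov(V, Z), with a=-9, b=-9, c=1.22, d=-7.
ac·Var[V] = (-9)·1.22·23 = -252.54
bd·Var[Z] = (-9)·(-7)·42 = 2646
(ad+bc)·Cov(V, Z) = (52.02)·(-14.1) = -733.482
Cov(S, X) = -252.54 + 2646 + (-733.482) = 1659.978.

Cov(S, X) = 1659.978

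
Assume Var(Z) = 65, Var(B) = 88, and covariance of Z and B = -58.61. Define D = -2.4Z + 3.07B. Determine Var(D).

Var(D) = a²·Var(Z) + b²·Var(B) + 2ab·covariance of Z and B with a = -2.4, b = 3.07.
= (-2.4)²·65 + 3.07²·88 + 2·(-2.4)·3.07·(-58.61)
= 374.4 + 829.3912 + 863.67696 = 2067.46816.

Var(D) = 2067.46816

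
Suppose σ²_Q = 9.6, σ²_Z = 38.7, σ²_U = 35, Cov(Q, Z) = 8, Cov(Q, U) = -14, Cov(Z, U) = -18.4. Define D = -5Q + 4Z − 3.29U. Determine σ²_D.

σ²_D = 941.7315

σ²_D = a²·σ²_Q + b²·σ²_Z + c²·σ²_U + 2ab·Cov(Q, Z) + 2ac·Cov(Q, U) + 2bc·Cov(Z, U), with a = -5, b = 4, c = -3.29.
= 240 + 619.2 + 378.8435 + (-320) + (-460.6) + 484.288
= 941.7315.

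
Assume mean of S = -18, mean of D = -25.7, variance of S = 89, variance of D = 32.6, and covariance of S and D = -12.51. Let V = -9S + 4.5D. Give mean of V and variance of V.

mean of V = 46.35, variance of V = 8882.46

mean of V = (-9)·mean of S + 4.5·mean of D = (-9)·(-18) + 4.5·(-25.7) = 46.35.
variance of V = a²·variance of S + b²·variance of D + 2ab·covariance of S and D with a = -9, b = 4.5.
= (-9)²·89 + 4.5²·32.6 + 2·(-9)·4.5·(-12.51)
= 7209 + 660.15 + 1013.31 = 8882.46.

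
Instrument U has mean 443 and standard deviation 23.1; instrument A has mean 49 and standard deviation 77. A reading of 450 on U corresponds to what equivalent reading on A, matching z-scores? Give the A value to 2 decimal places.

z = (450 − 443)/23.1 ≈ 0.303.
A = 49 + z·77 = 49 + (450 − 443)·77/23.1 ≈ 72.33.

A = 72.33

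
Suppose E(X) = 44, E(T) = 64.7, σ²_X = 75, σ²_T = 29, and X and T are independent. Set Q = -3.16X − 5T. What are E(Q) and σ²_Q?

E(Q) = -462.54, σ²_Q = 1473.92

E(Q) = (-3.16)·E(X) + (-5)·E(T) = (-3.16)·44 + (-5)·64.7 = -462.54.
σ²_Q = a²·σ²_X + b²·σ²_T + 2ab·Cov(X, T) with a = -3.16, b = -5.
Independence gives Cov(X, T) = 0.
= (-3.16)²·75 + (-5)²·29 + 2·(-3.16)·(-5)·0
= 748.92 + 725 + 0 = 1473.92.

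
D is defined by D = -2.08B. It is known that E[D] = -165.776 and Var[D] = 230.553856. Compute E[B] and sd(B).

From D = -2.08B: E[D] = a·E[B] + b, so E[B] = (E[D] − b)/a = (-165.776 − 0)/(-2.08) = 79.7.
sd(D) = √230.553856 = 15.184.
sd(D) = |a|·sd(B), so sd(B) = 15.184/|-2.08| = 7.3.

E[B] = 79.7, sd(B) = 7.3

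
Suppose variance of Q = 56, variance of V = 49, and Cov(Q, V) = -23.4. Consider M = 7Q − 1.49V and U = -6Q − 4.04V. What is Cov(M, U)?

By bilinearity, Cov(M, U) = ac·variance of Q + bd·variance of V + (ad+bc)·Cov(Q, V), with a=7, b=-1.49, c=-6, d=-4.04.
ac·variance of Q = 7·(-6)·56 = -2352
bd·variance of V = (-1.49)·(-4.04)·49 = 294.9604
(ad+bc)·Cov(Q, V) = (-19.34)·(-23.4) = 452.556
Cov(M, U) = -2352 + 294.9604 + 452.556 = -1604.4836.

Cov(M, U) = -1604.4836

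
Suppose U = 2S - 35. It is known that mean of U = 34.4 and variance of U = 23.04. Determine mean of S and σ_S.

From U = 2S - 35: mean of U = a·mean of S + b, so mean of S = (mean of U − b)/a = (34.4 − (-35))/2 = 34.7.
σ_U = √23.04 = 4.8.
σ_U = |a|·σ_S, so σ_S = 4.8/|2| = 2.4.

mean of S = 34.7, σ_S = 2.4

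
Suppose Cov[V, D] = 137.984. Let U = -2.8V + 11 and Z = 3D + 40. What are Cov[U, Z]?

Cov[U, Z] = a·c·Cov[V, D] = (-2.8)·3·137.984 = -1159.0656. Additive constants drop out.

Cov[U, Z] = -1159.0656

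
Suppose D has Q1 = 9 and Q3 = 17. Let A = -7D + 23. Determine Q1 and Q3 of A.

Q1(A) = -96, Q3(A) = -40

a = -7 < 0 reverses order: Q1(A) comes from Q3(D), Q3(A) from Q1(D).
Q1(A) = (-7)·17 + 23 = -96; Q3(A) = (-7)·9 + 23 = -40.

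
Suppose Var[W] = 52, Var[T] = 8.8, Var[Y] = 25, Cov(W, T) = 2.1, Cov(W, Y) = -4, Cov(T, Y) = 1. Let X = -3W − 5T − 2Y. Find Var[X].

Var[X] = a²·Var[W] + b²·Var[T] + c²·Var[Y] + 2ab·Cov(W, T) + 2ac·Cov(W, Y) + 2bc·Cov(T, Y), with a = -3, b = -5, c = -2.
= 468 + 220 + 100 + 63 + (-48) + 20
= 823.

Var[X] = 823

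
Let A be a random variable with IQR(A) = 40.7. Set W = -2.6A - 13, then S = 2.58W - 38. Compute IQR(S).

IQR(S) = 273.0156

IQR(W) = |-2.6|·40.7 = 105.82.
IQR(S) = |2.58|·105.82 = 273.0156.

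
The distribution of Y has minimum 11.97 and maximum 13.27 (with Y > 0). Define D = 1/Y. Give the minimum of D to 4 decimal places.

min(D) = 0.0754

1/Y is decreasing on this domain, so min(D) comes from max(Y) = 13.27: min(D) = 1/(13.27) ≈ 0.0754.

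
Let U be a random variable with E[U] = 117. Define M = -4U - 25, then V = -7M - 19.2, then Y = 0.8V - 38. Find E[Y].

E[Y] = 2707.44

E[M] = (-4)·117 + (-25) = -493.
E[V] = (-7)·(-493) + (-19.2) = 3431.8.
E[Y] = 0.8·3431.8 + (-38) = 2707.44.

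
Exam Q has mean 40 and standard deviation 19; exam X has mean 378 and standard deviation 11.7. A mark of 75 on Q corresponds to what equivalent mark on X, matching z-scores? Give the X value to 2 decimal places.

z = (75 − 40)/19 ≈ 1.8421.
X = 378 + z·11.7 = 378 + (75 − 40)·11.7/19 ≈ 399.55.

X = 399.55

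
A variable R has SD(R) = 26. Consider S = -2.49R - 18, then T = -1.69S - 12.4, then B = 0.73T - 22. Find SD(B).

SD(B) = 79.869738

SD(S) = |-2.49|·26 = 64.74.
SD(T) = |-1.69|·64.74 = 109.4106.
SD(B) = |0.73|·109.4106 = 79.869738.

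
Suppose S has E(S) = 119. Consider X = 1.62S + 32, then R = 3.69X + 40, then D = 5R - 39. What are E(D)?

E(X) = 1.62·119 + 32 = 224.78.
E(R) = 3.69·224.78 + 40 = 869.4382.
E(D) = 5·869.4382 + (-39) = 4308.191.

E(D) = 4308.191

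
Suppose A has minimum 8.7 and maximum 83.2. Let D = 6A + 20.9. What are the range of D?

Range(D) = 447

Range of A = 83.2 − 8.7 = 74.5.
Range(D) = |a|·Range(A) = |6|·74.5 = 447.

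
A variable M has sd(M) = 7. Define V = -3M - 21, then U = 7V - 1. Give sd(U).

sd(U) = 147

sd(V) = |-3|·7 = 21.
sd(U) = |7|·21 = 147.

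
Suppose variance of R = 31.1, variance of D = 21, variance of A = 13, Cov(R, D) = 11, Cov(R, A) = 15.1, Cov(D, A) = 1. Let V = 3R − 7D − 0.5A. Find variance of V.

variance of V = 811.85

variance of V = a²·variance of R + b²·variance of D + c²·variance of A + 2ab·Cov(R, D) + 2ac·Cov(R, A) + 2bc·Cov(D, A), with a = 3, b = -7, c = -0.5.
= 279.9 + 1029 + 3.25 + (-462) + (-45.3) + 7
= 811.85.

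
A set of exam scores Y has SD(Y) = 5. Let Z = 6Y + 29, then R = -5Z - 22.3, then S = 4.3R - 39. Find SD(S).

SD(Z) = |6|·5 = 30.
SD(R) = |-5|·30 = 150.
SD(S) = |4.3|·150 = 645.

SD(S) = 645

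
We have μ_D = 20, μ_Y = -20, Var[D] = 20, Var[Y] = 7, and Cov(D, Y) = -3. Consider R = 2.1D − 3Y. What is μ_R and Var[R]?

μ_R = 102, Var[R] = 189

μ_R = 2.1·μ_D + (-3)·μ_Y = 2.1·20 + (-3)·(-20) = 102.
Var[R] = a²·Var[D] + b²·Var[Y] + 2ab·Cov(D, Y) with a = 2.1, b = -3.
= 2.1²·20 + (-3)²·7 + 2·2.1·(-3)·(-3)
= 88.2 + 63 + 37.8 = 189.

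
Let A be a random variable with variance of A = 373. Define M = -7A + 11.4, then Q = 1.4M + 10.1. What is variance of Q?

variance of Q = 35822.92

variance of M = (-7)²·373 = 18277.
variance of Q = 1.4²·18277 = 35822.92.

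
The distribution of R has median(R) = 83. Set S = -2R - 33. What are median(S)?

A linear map preserves order up to sign, so median(S) = a·median(R) + b = (-2)·83 + (-33) = -199.

median(S) = -199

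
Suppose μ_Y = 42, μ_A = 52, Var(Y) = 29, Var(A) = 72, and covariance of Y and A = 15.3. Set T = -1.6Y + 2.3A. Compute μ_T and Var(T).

μ_T = 52.4, Var(T) = 342.512

μ_T = (-1.6)·μ_Y + 2.3·μ_A = (-1.6)·42 + 2.3·52 = 52.4.
Var(T) = a²·Var(Y) + b²·Var(A) + 2ab·covariance of Y and A with a = -1.6, b = 2.3.
= (-1.6)²·29 + 2.3²·72 + 2·(-1.6)·2.3·15.3
= 74.24 + 380.88 + (-112.608) = 342.512.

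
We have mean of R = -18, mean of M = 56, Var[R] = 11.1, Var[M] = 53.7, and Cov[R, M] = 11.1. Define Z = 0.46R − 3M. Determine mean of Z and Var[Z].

mean of Z = -176.28, Var[Z] = 455.01276

mean of Z = 0.46·mean of R + (-3)·mean of M = 0.46·(-18) + (-3)·56 = -176.28.
Var[Z] = a²·Var[R] + b²·Var[M] + 2ab·Cov[R, M] with a = 0.46, b = -3.
= 0.46²·11.1 + (-3)²·53.7 + 2·0.46·(-3)·11.1
= 2.34876 + 483.3 + (-30.636) = 455.01276.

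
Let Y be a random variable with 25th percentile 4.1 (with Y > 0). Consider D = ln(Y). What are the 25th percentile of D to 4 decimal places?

25th percentile of D = 1.411

ln(Y) is increasing, so P_{25}(D) = g(P_{25}(Y)) ≈ 1.411.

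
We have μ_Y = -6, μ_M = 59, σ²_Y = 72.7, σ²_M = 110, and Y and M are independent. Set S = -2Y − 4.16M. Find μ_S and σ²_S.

μ_S = (-2)·μ_Y + (-4.16)·μ_M = (-2)·(-6) + (-4.16)·59 = -233.44.
σ²_S = a²·σ²_Y + b²·σ²_M + 2ab·Cov[Y, M] with a = -2, b = -4.16.
Independence gives Cov[Y, M] = 0.
= (-2)²·72.7 + (-4.16)²·110 + 2·(-2)·(-4.16)·0
= 290.8 + 1903.616 + 0 = 2194.416.

μ_S = -233.44, σ²_S = 2194.416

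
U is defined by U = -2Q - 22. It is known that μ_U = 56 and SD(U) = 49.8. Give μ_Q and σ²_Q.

μ_Q = -39, σ²_Q = 620.01

From U = -2Q - 22: μ_U = a·μ_Q + b, so μ_Q = (μ_U − b)/a = (56 − (-22))/(-2) = -39.
σ²_U = 49.8² = 2480.04.
σ²_U = a²·σ²_Q, so σ²_Q = 2480.04/(-2)² = 620.01.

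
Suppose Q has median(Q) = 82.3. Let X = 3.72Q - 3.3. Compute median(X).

median(X) = 302.856

A linear map preserves order up to sign, so median(X) = a·median(Q) + b = 3.72·82.3 + (-3.3) = 302.856.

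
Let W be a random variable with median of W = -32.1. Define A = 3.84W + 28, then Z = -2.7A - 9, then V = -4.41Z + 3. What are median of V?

median of V = -1091.618448

median of A = 3.84·(-32.1) + 28 = -95.264.
median of Z = (-2.7)·(-95.264) + (-9) = 248.2128.
median of V = (-4.41)·248.2128 + 3 = -1091.618448.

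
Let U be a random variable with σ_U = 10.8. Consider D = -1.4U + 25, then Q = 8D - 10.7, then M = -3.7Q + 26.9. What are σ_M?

σ_M = 447.552

σ_D = |-1.4|·10.8 = 15.12.
σ_Q = |8|·15.12 = 120.96.
σ_M = |-3.7|·120.96 = 447.552.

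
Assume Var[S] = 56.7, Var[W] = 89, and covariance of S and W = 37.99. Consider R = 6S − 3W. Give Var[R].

Var[R] = a²·Var[S] + b²·Var[W] + 2ab·covariance of S and W with a = 6, b = -3.
= 6²·56.7 + (-3)²·89 + 2·6·(-3)·37.99
= 2041.2 + 801 + (-1367.64) = 1474.56.

Var[R] = 1474.56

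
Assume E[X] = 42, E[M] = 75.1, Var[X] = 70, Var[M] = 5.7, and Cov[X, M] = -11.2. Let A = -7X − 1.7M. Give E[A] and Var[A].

E[A] = (-7)·E[X] + (-1.7)·E[M] = (-7)·42 + (-1.7)·75.1 = -421.67.
Var[A] = a²·Var[X] + b²·Var[M] + 2ab·Cov[X, M] with a = -7, b = -1.7.
= (-7)²·70 + (-1.7)²·5.7 + 2·(-7)·(-1.7)·(-11.2)
= 3430 + 16.473 + (-266.56) = 3179.913.

E[A] = -421.67, Var[A] = 3179.913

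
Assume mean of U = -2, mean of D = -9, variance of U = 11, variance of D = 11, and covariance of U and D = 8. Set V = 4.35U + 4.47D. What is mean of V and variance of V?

mean of V = 4.35·mean of U + 4.47·mean of D = 4.35·(-2) + 4.47·(-9) = -48.93.
variance of V = a²·variance of U + b²·variance of D + 2ab·covariance of U and D with a = 4.35, b = 4.47.
= 4.35²·11 + 4.47²·11 + 2·4.35·4.47·8
= 208.1475 + 219.7899 + 311.112 = 739.0494.

mean of V = -48.93, variance of V = 739.0494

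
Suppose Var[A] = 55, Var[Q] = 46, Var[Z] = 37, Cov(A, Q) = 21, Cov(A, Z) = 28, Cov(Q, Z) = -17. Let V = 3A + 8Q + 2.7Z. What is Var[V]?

Var[V] = a²·Var[A] + b²·Var[Q] + c²·Var[Z] + 2ab·Cov(A, Q) + 2ac·Cov(A, Z) + 2bc·Cov(Q, Z), with a = 3, b = 8, c = 2.7.
= 495 + 2944 + 269.73 + 1008 + 453.6 + (-734.4)
= 4435.93.

Var[V] = 4435.93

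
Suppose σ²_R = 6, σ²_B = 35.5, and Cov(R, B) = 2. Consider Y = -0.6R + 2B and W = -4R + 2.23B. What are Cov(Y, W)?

By bilinearity, Cov(Y, W) = ac·σ²_R + bd·σ²_B + (ad+bc)·Cov(R, B), with a=-0.6, b=2, c=-4, d=2.23.
ac·σ²_R = (-0.6)·(-4)·6 = 14.4
bd·σ²_B = 2·2.23·35.5 = 158.33
(ad+bc)·Cov(R, B) = (-9.338)·2 = -18.676
Cov(Y, W) = 14.4 + 158.33 + (-18.676) = 154.054.

Cov(Y, W) = 154.054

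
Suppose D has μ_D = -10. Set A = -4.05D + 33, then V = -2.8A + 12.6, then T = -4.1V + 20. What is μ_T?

μ_T = 812.12

μ_A = (-4.05)·(-10) + 33 = 73.5.
μ_V = (-2.8)·73.5 + 12.6 = -193.2.
μ_T = (-4.1)·(-193.2) + 20 = 812.12.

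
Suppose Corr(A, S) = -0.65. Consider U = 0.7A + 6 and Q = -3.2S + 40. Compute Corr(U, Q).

Corr(U, Q) = 0.65

Linear rescalings preserve |correlation|; the slopes 0.7 and -3.2 have opposite signs, so the correlation flips sign: Corr(U, Q) = −Corr(A, S) = 0.65.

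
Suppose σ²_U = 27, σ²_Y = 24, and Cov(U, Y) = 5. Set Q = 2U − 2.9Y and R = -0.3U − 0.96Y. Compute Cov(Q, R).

By bilinearity, Cov(Q, R) = ac·σ²_U + bd·σ²_Y + (ad+bc)·Cov(U, Y), with a=2, b=-2.9, c=-0.3, d=-0.96.
ac·σ²_U = 2·(-0.3)·27 = -16.2
bd·σ²_Y = (-2.9)·(-0.96)·24 = 66.816
(ad+bc)·Cov(U, Y) = (-1.05)·5 = -5.25
Cov(Q, R) = -16.2 + 66.816 + (-5.25) = 45.366.

Cov(Q, R) = 45.366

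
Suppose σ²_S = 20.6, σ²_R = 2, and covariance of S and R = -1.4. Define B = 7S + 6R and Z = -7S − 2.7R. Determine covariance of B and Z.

By bilinearity, covariance of B and Z = ac·σ²_S + bd·σ²_R + (ad+bc)·covariance of S and R, with a=7, b=6, c=-7, d=-2.7.
ac·σ²_S = 7·(-7)·20.6 = -1009.4
bd·σ²_R = 6·(-2.7)·2 = -32.4
(ad+bc)·covariance of S and R = (-60.9)·(-1.4) = 85.26
covariance of B and Z = -1009.4 + (-32.4) + 85.26 = -956.54.

covariance of B and Z = -956.54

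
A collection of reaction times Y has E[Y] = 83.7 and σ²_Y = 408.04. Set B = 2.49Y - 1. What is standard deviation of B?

standard deviation of B = 50.298

B = 2.49Y - 1 is linear with a = 2.49, b = -1.
standard deviation of Y = √408.04 = 20.2.
standard deviation of B = |a|·standard deviation of Y = |2.49|·20.2 = 50.298.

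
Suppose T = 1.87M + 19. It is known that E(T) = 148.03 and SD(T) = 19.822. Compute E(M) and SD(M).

From T = 1.87M + 19: E(T) = a·E(M) + b, so E(M) = (E(T) − b)/a = (148.03 − 19)/1.87 = 69.
SD(T) = |a|·SD(M), so SD(M) = 19.822/|1.87| = 10.6.

E(M) = 69, SD(M) = 10.6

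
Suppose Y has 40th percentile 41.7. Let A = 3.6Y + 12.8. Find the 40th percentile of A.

40th percentile of A = 162.92

Since a = 3.6 > 0 the transformation is increasing, so the 40th percentile of A = a·(P_{40} of Y) + b = 3.6·41.7 + 12.8 = 162.92.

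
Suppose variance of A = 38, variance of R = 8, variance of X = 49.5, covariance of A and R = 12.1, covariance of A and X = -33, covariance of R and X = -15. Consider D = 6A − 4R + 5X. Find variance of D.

variance of D = a²·variance of A + b²·variance of R + c²·variance of X + 2ab·covariance of A and R + 2ac·covariance of A and X + 2bc·covariance of R and X, with a = 6, b = -4, c = 5.
= 1368 + 128 + 1237.5 + (-580.8) + (-1980) + 600
= 772.7.

variance of D = 772.7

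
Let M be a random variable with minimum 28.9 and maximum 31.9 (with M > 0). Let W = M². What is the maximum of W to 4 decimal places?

M² is increasing on this domain, so max(W) comes from max(M) = 31.9: max(W) = square(31.9) = 1017.61.

max(W) = 1017.61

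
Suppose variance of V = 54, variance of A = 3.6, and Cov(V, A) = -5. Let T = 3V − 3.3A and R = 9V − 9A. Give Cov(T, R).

Cov(T, R) = 1848.42

By bilinearity, Cov(T, R) = ac·variance of V + bd·variance of A + (ad+bc)·Cov(V, A), with a=3, b=-3.3, c=9, d=-9.
ac·variance of V = 3·9·54 = 1458
bd·variance of A = (-3.3)·(-9)·3.6 = 106.92
(ad+bc)·Cov(V, A) = (-56.7)·(-5) = 283.5
Cov(T, R) = 1458 + 106.92 + 283.5 = 1848.42.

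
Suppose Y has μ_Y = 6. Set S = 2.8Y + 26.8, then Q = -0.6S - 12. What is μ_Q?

μ_Q = -38.16

μ_S = 2.8·6 + 26.8 = 43.6.
μ_Q = (-0.6)·43.6 + (-12) = -38.16.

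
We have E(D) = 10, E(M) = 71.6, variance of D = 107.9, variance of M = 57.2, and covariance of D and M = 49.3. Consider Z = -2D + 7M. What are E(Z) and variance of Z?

E(Z) = (-2)·E(D) + 7·E(M) = (-2)·10 + 7·71.6 = 481.2.
variance of Z = a²·variance of D + b²·variance of M + 2ab·covariance of D and M with a = -2, b = 7.
= (-2)²·107.9 + 7²·57.2 + 2·(-2)·7·49.3
= 431.6 + 2802.8 + (-1380.4) = 1854.

E(Z) = 481.2, variance of Z = 1854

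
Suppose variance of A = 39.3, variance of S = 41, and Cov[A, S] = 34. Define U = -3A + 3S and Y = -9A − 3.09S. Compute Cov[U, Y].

Cov[U, Y] = 78.21

By bilinearity, Cov[U, Y] = ac·variance of A + bd·variance of S + (ad+bc)·Cov[A, S], with a=-3, b=3, c=-9, d=-3.09.
ac·variance of A = (-3)·(-9)·39.3 = 1061.1
bd·variance of S = 3·(-3.09)·41 = -380.07
(ad+bc)·Cov[A, S] = (-17.73)·34 = -602.82
Cov[U, Y] = 1061.1 + (-380.07) + (-602.82) = 78.21.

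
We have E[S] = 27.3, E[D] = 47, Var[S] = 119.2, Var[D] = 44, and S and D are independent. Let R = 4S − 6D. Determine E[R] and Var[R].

E[R] = 4·E[S] + (-6)·E[D] = 4·27.3 + (-6)·47 = -172.8.
Var[R] = a²·Var[S] + b²·Var[D] + 2ab·Cov[S, D] with a = 4, b = -6.
Independence gives Cov[S, D] = 0.
= 4²·119.2 + (-6)²·44 + 2·4·(-6)·0
= 1907.2 + 1584 + 0 = 3491.2.

E[R] = -172.8, Var[R] = 3491.2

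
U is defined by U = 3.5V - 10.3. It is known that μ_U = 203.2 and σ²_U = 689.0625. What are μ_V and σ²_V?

From U = 3.5V - 10.3: μ_U = a·μ_V + b, so μ_V = (μ_U − b)/a = (203.2 − (-10.3))/3.5 = 61.
σ²_U = a²·σ²_V, so σ²_V = 689.0625/3.5² = 56.25.

μ_V = 61, σ²_V = 56.25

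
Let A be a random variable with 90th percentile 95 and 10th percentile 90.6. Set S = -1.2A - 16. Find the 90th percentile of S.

90th percentile of S = -124.72

Since a = -1.2 < 0 the transformation is decreasing, reversing order: the 90th percentile of S corresponds to the 10th percentile of A.
So P_{90}(S) = a·P_{10}(A) + b = (-1.2)·90.6 + (-16) = -124.72.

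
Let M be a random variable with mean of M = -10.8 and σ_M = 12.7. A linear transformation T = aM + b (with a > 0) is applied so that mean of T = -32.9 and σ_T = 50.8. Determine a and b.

a = 4, b = 10.3

σ_T = a·σ_M (a > 0), so a = 50.8/12.7 = 4.
mean of T = a·mean of M + b, so b = -32.9 − 4·(-10.8) = 10.3.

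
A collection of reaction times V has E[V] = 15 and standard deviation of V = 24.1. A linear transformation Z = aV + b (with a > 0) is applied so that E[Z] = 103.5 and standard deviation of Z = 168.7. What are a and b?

a = 7, b = -1.5

standard deviation of Z = a·standard deviation of V (a > 0), so a = 168.7/24.1 = 7.
E[Z] = a·E[V] + b, so b = 103.5 − 7·15 = -1.5.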